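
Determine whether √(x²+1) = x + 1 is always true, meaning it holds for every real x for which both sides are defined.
No, this is NOT an identity.

Claim: √(x²+1) = x + 1.
Test a specific point where both sides are defined: x = -2.
LHS = √(x²+1) ≈ 2.2361
RHS = x + 1 ≈ -1.0000
Since 2.2361 ≠ -1.0000, the equation fails at this point, so it cannot hold for every real x for which both sides are defined.
(x+1)² = x² + 2x + 1 ≠ x² + 1 unless x = 0.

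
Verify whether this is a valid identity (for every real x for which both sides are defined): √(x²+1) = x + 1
No, this is NOT an identity.

Claim: √(x²+1) = x + 1.
Test a specific point where both sides are defined: x = 1.
LHS = √(x²+1) ≈ 1.4142
RHS = x + 1 ≈ 2.0000
Since 1.4142 ≠ 2.0000, the equation fails at this point, so it cannot hold for every real x for which both sides are defined.
(x+1)² = x² + 2x + 1 ≠ x² + 1 unless x = 0.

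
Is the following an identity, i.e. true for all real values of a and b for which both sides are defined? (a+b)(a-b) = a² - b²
Claim: (a+b)(a-b) = a² - b².
Reasoning: Expand: (a+b)(a-b) = a² - ab + ba - b² = a² - b² (the cross terms cancel).
So the two sides agree for all real values of a and b for which both sides are defined.

Conclusion: Yes, this is an identity.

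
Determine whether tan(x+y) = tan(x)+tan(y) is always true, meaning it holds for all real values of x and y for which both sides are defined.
No, this is NOT an identity.

Claim: tan(x+y) = tan(x)+tan(y).
Test a specific point where both sides are defined: x = π/6, y = 2π/3.
LHS = tan(x+y) ≈ -0.5774
RHS = tan(x)+tan(y) ≈ -1.1547
Since -0.5774 ≠ -1.1547, the equation fails at this point, so it cannot hold for all real values of x and y for which both sides are defined.
The correct formula is tan(x+y) = (tan(x) + tan(y))/(1 - tan(x)tan(y)).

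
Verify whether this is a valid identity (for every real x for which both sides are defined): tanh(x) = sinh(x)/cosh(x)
Claim: tanh(x) = sinh(x)/cosh(x).
Reasoning: tanh(x) is defined as sinh(x)/cosh(x) = (e^x - e^-x)/(e^x + e^-x); cosh(x) ≥ 1 is never zero, so this holds for every real x.
So the two sides agree for every real x for which both sides are defined.

Conclusion: Yes, this is an identity.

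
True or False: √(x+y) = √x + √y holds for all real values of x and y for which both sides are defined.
False.

Claim: √(x+y) = √x + √y.
Test a specific point where both sides are defined: x = 5, y = 1.
LHS = √(x+y) ≈ 2.4495
RHS = √x + √y ≈ 3.2361
Since 2.4495 ≠ 3.2361, the equation fails at this point, so it cannot hold for all real values of x and y for which both sides are defined.
Squaring the right side gives x + 2√(xy) + y, not x + y.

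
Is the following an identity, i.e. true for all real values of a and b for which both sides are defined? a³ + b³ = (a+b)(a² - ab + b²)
Yes, this is an identity.

Claim: a³ + b³ = (a+b)(a² - ab + b²).
Reasoning: Expand the right side: (a+b)(a² - ab + b²) = a³ - a²b + ab² + a²b - ab² + b³ = a³ + b³ (the middle terms cancel in pairs).
So the two sides agree for all real values of a and b for which both sides are defined.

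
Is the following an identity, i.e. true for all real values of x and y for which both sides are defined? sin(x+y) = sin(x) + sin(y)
Claim: sin(x+y) = sin(x) + sin(y).
Test a specific point where both sides are defined: x = 2π/3, y = -π/2.
LHS = sin(x+y) ≈ 0.5000
RHS = sin(x) + sin(y) ≈ -0.1340
Since 0.5000 ≠ -0.1340, the equation fails at this point, so it cannot hold for all real values of x and y for which both sides are defined.
The correct expansion is sin(x+y) = sin(x)cos(y) + cos(x)sin(y); sine is not additive.

Conclusion: No, this is NOT an identity.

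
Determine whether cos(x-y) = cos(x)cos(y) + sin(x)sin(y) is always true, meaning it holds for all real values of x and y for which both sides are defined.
Claim: cos(x-y) = cos(x)cos(y) + sin(x)sin(y).
Reasoning: Replace y by -y in cos(x+y) = cos(x)cos(y) - sin(x)sin(y) and use cos(-y) = cos(y), sin(-y) = -sin(y): cos(x-y) = cos(x)cos(y) + sin(x)sin(y).
So the two sides agree for all real values of x and y for which both sides are defined.

Conclusion: Yes, this is an identity.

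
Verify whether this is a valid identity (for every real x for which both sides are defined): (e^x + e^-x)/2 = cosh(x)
Yes, this is an identity.

Claim: (e^x + e^-x)/2 = cosh(x).
Reasoning: This is exactly the definition of the hyperbolic cosine: cosh(x) := (e^x + e^-x)/2.
So the two sides agree for every real x for which both sides are defined.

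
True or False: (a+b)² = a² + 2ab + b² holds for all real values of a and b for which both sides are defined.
Claim: (a+b)² = a² + 2ab + b².
Reasoning: Expand: (a+b)² = (a+b)(a+b) = a·a + a·b + b·a + b·b = a² + 2ab + b².
So the two sides agree for all real values of a and b for which both sides are defined.

Conclusion: True.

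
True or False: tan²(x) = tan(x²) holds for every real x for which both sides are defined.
False.

Claim: tan²(x) = tan(x²).
Test a specific point where both sides are defined: x = -π/6.
LHS = tan²(x) ≈ 0.3333
RHS = tan(x²) ≈ 0.2812
Since 0.3333 ≠ 0.2812, the equation fails at this point, so it cannot hold for every real x for which both sides are defined.
tan²(x) means (tan x)², squaring the output; tan(x²) squares the input. These are different functions.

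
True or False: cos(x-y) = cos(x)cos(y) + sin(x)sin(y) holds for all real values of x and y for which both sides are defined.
True.

Claim: cos(x-y) = cos(x)cos(y) + sin(x)sin(y).
Reasoning: Replace y by -y in cos(x+y) = cos(x)cos(y) - sin(x)sin(y) and use cos(-y) = cos(y), sin(-y) = -sin(y): cos(x-y) = cos(x)cos(y) + sin(x)sin(y).
So the two sides agree for all real values of x and y for which both sides are defined.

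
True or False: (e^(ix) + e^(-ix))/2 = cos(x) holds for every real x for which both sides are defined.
True.

Claim: (e^(ix) + e^(-ix))/2 = cos(x).
Reasoning: By Euler's formula e^(ix) = cos(x) + i·sin(x) and e^(-ix) = cos(x) - i·sin(x). Adding cancels the sine terms: e^(ix) + e^(-ix) = 2cos(x); divide by 2.
So the two sides agree for every real x for which both sides are defined.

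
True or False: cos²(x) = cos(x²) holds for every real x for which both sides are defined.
False.

Claim: cos²(x) = cos(x²).
Test a specific point where both sides are defined: x = π.
LHS = cos²(x) ≈ 1.0000
RHS = cos(x²) ≈ -0.9027
Since 1.0000 ≠ -0.9027, the equation fails at this point, so it cannot hold for every real x for which both sides are defined.
cos²(x) means (cos x)², squaring the output; cos(x²) squares the input. These are different functions.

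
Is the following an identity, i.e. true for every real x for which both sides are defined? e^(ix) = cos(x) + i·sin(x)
Yes, this is an identity.

Claim: e^(ix) = cos(x) + i·sin(x).
Reasoning: Euler's formula. Expand e^(ix) = Σ (ix)^k / k!. Since i² = -1, the even-k terms are Σ (-1)^m x^(2m)/(2m)! = cos(x) and the odd-k terms are i · Σ (-1)^m x^(2m+1)/(2m+1)! = i·sin(x).
So the two sides agree for every real x for which both sides are defined.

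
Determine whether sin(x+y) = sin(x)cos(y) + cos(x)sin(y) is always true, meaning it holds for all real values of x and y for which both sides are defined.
Claim: sin(x+y) = sin(x)cos(y) + cos(x)sin(y).
Reasoning: By Euler's formula e^(i(x+y)) = e^(ix)·e^(iy) = (cos x + i·sin x)(cos y + i·sin y). The imaginary part of the left side is sin(x+y); the imaginary part of the product is sin(x)cos(y) + cos(x)sin(y).
So the two sides agree for all real values of x and y for which both sides are defined.

Conclusion: Yes, this is an identity.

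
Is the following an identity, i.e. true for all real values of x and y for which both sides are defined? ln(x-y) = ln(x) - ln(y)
Claim: ln(x-y) = ln(x) - ln(y).
Test a specific point where both sides are defined: x = 3, y = 2.
LHS = ln(x-y) ≈ 0.0000
RHS = ln(x) - ln(y) ≈ 0.4055
Since 0.0000 ≠ 0.4055, the equation fails at this point, so it cannot hold for all real values of x and y for which both sides are defined.
ln(x) - ln(y) = ln(x/y), not ln(x-y).

Conclusion: No, this is NOT an identity.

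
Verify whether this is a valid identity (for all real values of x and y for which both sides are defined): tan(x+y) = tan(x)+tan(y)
Claim: tan(x+y) = tan(x)+tan(y).
Test a specific point where both sides are defined: x = π/4, y = -π/6.
LHS = tan(x+y) ≈ 0.2679
RHS = tan(x)+tan(y) ≈ 0.4226
Since 0.2679 ≠ 0.4226, the equation fails at this point, so it cannot hold for all real values of x and y for which both sides are defined.
The correct formula is tan(x+y) = (tan(x) + tan(y))/(1 - tan(x)tan(y)).

Conclusion: No, this is NOT an identity.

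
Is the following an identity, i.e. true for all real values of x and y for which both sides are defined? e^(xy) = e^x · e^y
Claim: e^(xy) = e^x · e^y.
Test a specific point where both sides are defined: x = 3/2, y = 5.
LHS = e^(xy) ≈ 1808.0424
RHS = e^x · e^y ≈ 665.1416
Since 1808.0424 ≠ 665.1416, the equation fails at this point, so it cannot hold for all real values of x and y for which both sides are defined.
e^x · e^y = e^(x+y), not e^(xy).

Conclusion: No, this is NOT an identity.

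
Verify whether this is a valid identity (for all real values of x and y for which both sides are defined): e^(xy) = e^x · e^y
No, this is NOT an identity.

Claim: e^(xy) = e^x · e^y.
Test a specific point where both sides are defined: x = -2, y = 5.
LHS = e^(xy) ≈ 0.0000
RHS = e^x · e^y ≈ 20.0855
Since 0.0000 ≠ 20.0855, the equation fails at this point, so it cannot hold for all real values of x and y for which both sides are defined.
e^x · e^y = e^(x+y), not e^(xy).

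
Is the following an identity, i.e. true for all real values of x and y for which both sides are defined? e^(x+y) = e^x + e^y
Claim: e^(x+y) = e^x + e^y.
Test a specific point where both sides are defined: x = 3/2, y = 3/2.
LHS = e^(x+y) ≈ 20.0855
RHS = e^x + e^y ≈ 8.9634
Since 20.0855 ≠ 8.9634, the equation fails at this point, so it cannot hold for all real values of x and y for which both sides are defined.
The correct rule is e^(x+y) = e^x · e^y (a product, not a sum).

Conclusion: No, this is NOT an identity.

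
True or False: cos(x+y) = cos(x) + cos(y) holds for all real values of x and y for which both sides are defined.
Claim: cos(x+y) = cos(x) + cos(y).
Test a specific point where both sides are defined: x = 3π/4, y = -π/3.
LHS = cos(x+y) ≈ 0.2588
RHS = cos(x) + cos(y) ≈ -0.2071
Since 0.2588 ≠ -0.2071, the equation fails at this point, so it cannot hold for all real values of x and y for which both sides are defined.
The correct expansion is cos(x+y) = cos(x)cos(y) - sin(x)sin(y); cosine is not additive.

Conclusion: False.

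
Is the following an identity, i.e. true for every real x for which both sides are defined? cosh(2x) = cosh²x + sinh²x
Claim: cosh(2x) = cosh²x + sinh²x.
Reasoning: cosh²x = (e^(2x) + 2 + e^(-2x))/4 and sinh²x = (e^(2x) - 2 + e^(-2x))/4. Adding gives (2e^(2x) + 2e^(-2x))/4 = (e^(2x) + e^(-2x))/2 = cosh(2x).
So the two sides agree for every real x for which both sides are defined.

Conclusion: Yes, this is an identity.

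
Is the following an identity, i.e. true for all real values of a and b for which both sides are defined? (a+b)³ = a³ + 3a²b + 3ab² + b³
Yes, this is an identity.

Claim: (a+b)³ = a³ + 3a²b + 3ab² + b³.
Reasoning: (a+b)³ = (a+b)(a+b)² = (a+b)(a² + 2ab + b²) = a³ + 2a²b + ab² + a²b + 2ab² + b³ = a³ + 3a²b + 3ab² + b³.
So the two sides agree for all real values of a and b for which both sides are defined.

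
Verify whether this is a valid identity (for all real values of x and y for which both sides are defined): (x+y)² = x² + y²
No, this is NOT an identity.

Claim: (x+y)² = x² + y².
Test a specific point where both sides are defined: x = 2, y = 1/2.
LHS = (x+y)² ≈ 6.2500
RHS = x² + y² ≈ 4.2500
Since 6.2500 ≠ 4.2500, the equation fails at this point, so it cannot hold for all real values of x and y for which both sides are defined.
The correct expansion is (x+y)² = x² + 2xy + y²; the cross term 2xy is missing.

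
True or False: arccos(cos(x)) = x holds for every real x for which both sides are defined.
Claim: arccos(cos(x)) = x.
Test a specific point where both sides are defined: x = -π/2.
LHS = arccos(cos(x)) ≈ 1.5708
RHS = x ≈ -1.5708
Since 1.5708 ≠ -1.5708, the equation fails at this point, so it cannot hold for every real x for which both sides are defined.
arccos only returns values in [0, π], so arccos(cos(x)) = x holds only for x in that interval, not for all real x.

Conclusion: False.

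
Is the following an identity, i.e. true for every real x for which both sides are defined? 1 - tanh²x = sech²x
Claim: 1 - tanh²x = sech²x.
Reasoning: Divide cosh²x - sinh²x = 1 through by cosh²x (never zero): 1 - tanh²x = 1/cosh²x = sech²x.
So the two sides agree for every real x for which both sides are defined.

Conclusion: Yes, this is an identity.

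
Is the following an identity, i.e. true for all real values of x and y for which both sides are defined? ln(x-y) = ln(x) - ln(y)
No, this is NOT an identity.

Claim: ln(x-y) = ln(x) - ln(y).
Test a specific point where both sides are defined: x = 3, y = 2.
LHS = ln(x-y) ≈ 0.0000
RHS = ln(x) - ln(y) ≈ 0.4055
Since 0.0000 ≠ 0.4055, the equation fails at this point, so it cannot hold for all real values of x and y for which both sides are defined.
ln(x) - ln(y) = ln(x/y), not ln(x-y).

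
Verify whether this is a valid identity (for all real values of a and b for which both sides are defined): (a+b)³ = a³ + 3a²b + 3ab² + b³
Yes, this is an identity.

Claim: (a+b)³ = a³ + 3a²b + 3ab² + b³.
Reasoning: (a+b)³ = (a+b)(a+b)² = (a+b)(a² + 2ab + b²) = a³ + 2a²b + ab² + a²b + 2ab² + b³ = a³ + 3a²b + 3ab² + b³.
So the two sides agree for all real values of a and b for which both sides are defined.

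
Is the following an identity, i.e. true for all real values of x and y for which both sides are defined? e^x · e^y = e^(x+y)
Yes, this is an identity.

Claim: e^x · e^y = e^(x+y).
Reasoning: This is the law of exponents for a common base: multiplying powers adds exponents. E.g. from the series, (Σ x^j/j!)(Σ y^k/k!) = Σ_m (Σ_{j+k=m} x^j y^k/(j!k!)) = Σ_m (x+y)^m/m! by the binomial theorem.
So the two sides agree for all real values of x and y for which both sides are defined.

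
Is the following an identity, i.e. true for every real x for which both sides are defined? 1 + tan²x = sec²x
Claim: 1 + tan²x = sec²x.
Reasoning: Start from sin²x + cos²x = 1 and divide every term by cos²x (allowed wherever tan x and sec x are defined): tan²x + 1 = 1/cos²x = sec²x.
So the two sides agree for every real x for which both sides are defined.

Conclusion: Yes, this is an identity.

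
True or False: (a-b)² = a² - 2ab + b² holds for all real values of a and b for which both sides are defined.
Claim: (a-b)² = a² - 2ab + b².
Reasoning: Expand: (a-b)² = (a-b)(a-b) = a·a - a·b - b·a + b·b = a² - 2ab + b².
So the two sides agree for all real values of a and b for which both sides are defined.

Conclusion: True.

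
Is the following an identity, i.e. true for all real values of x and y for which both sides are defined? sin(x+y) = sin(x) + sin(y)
No, this is NOT an identity.

Claim: sin(x+y) = sin(x) + sin(y).
Test a specific point where both sides are defined: x = π/3, y = -π/4.
LHS = sin(x+y) ≈ 0.2588
RHS = sin(x) + sin(y) ≈ 0.1589
Since 0.2588 ≠ 0.1589, the equation fails at this point, so it cannot hold for all real values of x and y for which both sides are defined.
The correct expansion is sin(x+y) = sin(x)cos(y) + cos(x)sin(y); sine is not additive.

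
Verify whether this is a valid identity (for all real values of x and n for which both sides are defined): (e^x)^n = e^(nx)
Yes, this is an identity.

Claim: (e^x)^n = e^(nx).
Reasoning: e^x is a positive real number, and for a positive base B and real exponent n, B^n = e^(n·ln B). With B = e^x, ln B = x, so (e^x)^n = e^(n·x).
So the two sides agree for all real values of x and n for which both sides are defined.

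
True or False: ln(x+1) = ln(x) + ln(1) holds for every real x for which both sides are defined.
Claim: ln(x+1) = ln(x) + ln(1).
Test a specific point where both sides are defined: x = 3.
LHS = ln(x+1) ≈ 1.3863
RHS = ln(x) + ln(1) ≈ 1.0986
Since 1.3863 ≠ 1.0986, the equation fails at this point, so it cannot hold for every real x for which both sides are defined.
ln(1) = 0, so the right side is just ln(x), which differs from ln(x+1).

Conclusion: False.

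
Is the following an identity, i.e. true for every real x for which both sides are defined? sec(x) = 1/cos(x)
Yes, this is an identity.

Claim: sec(x) = 1/cos(x).
Reasoning: sec(x) is by definition the reciprocal of cos(x), wherever cos(x) ≠ 0.
So the two sides agree for every real x for which both sides are defined.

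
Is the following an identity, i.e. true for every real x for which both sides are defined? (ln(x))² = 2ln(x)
Claim: (ln(x))² = 2ln(x).
Test a specific point where both sides are defined: x = 1/2.
LHS = (ln(x))² ≈ 0.4805
RHS = 2ln(x) ≈ -1.3863
Since 0.4805 ≠ -1.3863, the equation fails at this point, so it cannot hold for every real x for which both sides are defined.
2ln(x) equals ln(x²), which is not the same as (ln x)².

Conclusion: No, this is NOT an identity.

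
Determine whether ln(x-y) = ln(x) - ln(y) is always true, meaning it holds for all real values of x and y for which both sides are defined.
No, this is NOT an identity.

Claim: ln(x-y) = ln(x) - ln(y).
Test a specific point where both sides are defined: x = 2, y = 1.
LHS = ln(x-y) ≈ 0.0000
RHS = ln(x) - ln(y) ≈ 0.6931
Since 0.0000 ≠ 0.6931, the equation fails at this point, so it cannot hold for all real values of x and y for which both sides are defined.
ln(x) - ln(y) = ln(x/y), not ln(x-y).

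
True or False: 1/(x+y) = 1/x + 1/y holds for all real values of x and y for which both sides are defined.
False.

Claim: 1/(x+y) = 1/x + 1/y.
Test a specific point where both sides are defined: x = 3, y = 3/2.
LHS = 1/(x+y) ≈ 0.2222
RHS = 1/x + 1/y ≈ 1.0000
Since 0.2222 ≠ 1.0000, the equation fails at this point, so it cannot hold for all real values of x and y for which both sides are defined.
1/x + 1/y = (x+y)/(xy), which is not 1/(x+y).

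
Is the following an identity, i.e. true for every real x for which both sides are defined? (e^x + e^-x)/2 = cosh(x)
Claim: (e^x + e^-x)/2 = cosh(x).
Reasoning: This is exactly the definition of the hyperbolic cosine: cosh(x) := (e^x + e^-x)/2.
So the two sides agree for every real x for which both sides are defined.

Conclusion: Yes, this is an identity.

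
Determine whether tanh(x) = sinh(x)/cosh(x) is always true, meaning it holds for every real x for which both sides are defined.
Claim: tanh(x) = sinh(x)/cosh(x).
Reasoning: tanh(x) is defined as sinh(x)/cosh(x) = (e^x - e^-x)/(e^x + e^-x); cosh(x) ≥ 1 is never zero, so this holds for every real x.
So the two sides agree for every real x for which both sides are defined.

Conclusion: Yes, this is an identity.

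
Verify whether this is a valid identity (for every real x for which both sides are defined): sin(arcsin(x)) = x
Claim: sin(arcsin(x)) = x.
Reasoning: For -1 ≤ x ≤ 1 (where arcsin is defined), arcsin(x) is by definition an angle whose sine equals x. Taking the sine of that angle returns x. (Note the other order, arcsin(sin x) = x, is NOT an identity.)
So the two sides agree for every real x for which both sides are defined.

Conclusion: Yes, this is an identity.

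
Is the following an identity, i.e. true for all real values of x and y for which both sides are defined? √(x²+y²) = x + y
No, this is NOT an identity.

Claim: √(x²+y²) = x + y.
Test a specific point where both sides are defined: x = 1, y = 2.
LHS = √(x²+y²) ≈ 2.2361
RHS = x + y ≈ 3.0000
Since 2.2361 ≠ 3.0000, the equation fails at this point, so it cannot hold for all real values of x and y for which both sides are defined.
(x+y)² = x² + 2xy + y², not x² + y², so the square root does not split this way.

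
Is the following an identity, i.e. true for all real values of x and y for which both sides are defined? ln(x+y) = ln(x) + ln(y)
Claim: ln(x+y) = ln(x) + ln(y).
Test a specific point where both sides are defined: x = 3, y = 3.
LHS = ln(x+y) ≈ 1.7918
RHS = ln(x) + ln(y) ≈ 2.1972
Since 1.7918 ≠ 2.1972, the equation fails at this point, so it cannot hold for all real values of x and y for which both sides are defined.
ln(x) + ln(y) = ln(xy), not ln(x+y).

Conclusion: No, this is NOT an identity.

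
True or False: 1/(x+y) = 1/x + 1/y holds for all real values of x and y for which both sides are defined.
Claim: 1/(x+y) = 1/x + 1/y.
Test a specific point where both sides are defined: x = -3, y = 5.
LHS = 1/(x+y) ≈ 0.5000
RHS = 1/x + 1/y ≈ -0.1333
Since 0.5000 ≠ -0.1333, the equation fails at this point, so it cannot hold for all real values of x and y for which both sides are defined.
1/x + 1/y = (x+y)/(xy), which is not 1/(x+y).

Conclusion: False.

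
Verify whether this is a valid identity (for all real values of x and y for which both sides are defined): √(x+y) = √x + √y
Claim: √(x+y) = √x + √y.
Test a specific point where both sides are defined: x = 2, y = 3/2.
LHS = √(x+y) ≈ 1.8708
RHS = √x + √y ≈ 2.6390
Since 1.8708 ≠ 2.6390, the equation fails at this point, so it cannot hold for all real values of x and y for which both sides are defined.
Squaring the right side gives x + 2√(xy) + y, not x + y.

Conclusion: No, this is NOT an identity.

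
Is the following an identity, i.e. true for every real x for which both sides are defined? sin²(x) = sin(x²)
Claim: sin²(x) = sin(x²).
Test a specific point where both sides are defined: x = π/6.
LHS = sin²(x) ≈ 0.2500
RHS = sin(x²) ≈ 0.2707
Since 0.2500 ≠ 0.2707, the equation fails at this point, so it cannot hold for every real x for which both sides are defined.
sin²(x) means (sin x)², squaring the output; sin(x²) squares the input. These are different functions.

Conclusion: No, this is NOT an identity.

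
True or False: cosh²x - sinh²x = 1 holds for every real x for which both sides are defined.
True.

Claim: cosh²x - sinh²x = 1.
Reasoning: With cosh(x) = (e^x + e^-x)/2 and sinh(x) = (e^x - e^-x)/2: cosh²x = (e^(2x) + 2 + e^(-2x))/4 and sinh²x = (e^(2x) - 2 + e^(-2x))/4. Subtracting leaves 4/4 = 1.
So the two sides agree for every real x for which both sides are defined.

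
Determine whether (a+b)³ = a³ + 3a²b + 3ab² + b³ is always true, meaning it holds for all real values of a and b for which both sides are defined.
Claim: (a+b)³ = a³ + 3a²b + 3ab² + b³.
Reasoning: (a+b)³ = (a+b)(a+b)² = (a+b)(a² + 2ab + b²) = a³ + 2a²b + ab² + a²b + 2ab² + b³ = a³ + 3a²b + 3ab² + b³.
So the two sides agree for all real values of a and b for which both sides are defined.

Conclusion: Yes, this is an identity.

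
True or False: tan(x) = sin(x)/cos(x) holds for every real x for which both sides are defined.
Claim: tan(x) = sin(x)/cos(x).
Reasoning: For an angle x whose terminal point on the unit circle is (cos x, sin x), tan(x) is defined as the ratio (second coordinate)/(first coordinate) = sin(x)/cos(x), wherever cos(x) ≠ 0.
So the two sides agree for every real x for which both sides are defined.

Conclusion: True.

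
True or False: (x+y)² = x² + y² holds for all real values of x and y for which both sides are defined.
Claim: (x+y)² = x² + y².
Test a specific point where both sides are defined: x = 2, y = -3.
LHS = (x+y)² ≈ 1.0000
RHS = x² + y² ≈ 13.0000
Since 1.0000 ≠ 13.0000, the equation fails at this point, so it cannot hold for all real values of x and y for which both sides are defined.
The correct expansion is (x+y)² = x² + 2xy + y²; the cross term 2xy is missing.

Conclusion: False.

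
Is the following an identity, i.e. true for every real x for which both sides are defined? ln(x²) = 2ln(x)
Claim: ln(x²) = 2ln(x).
Reasoning: The right side requires x > 0. For x > 0, x² = (e^(ln x))² = e^(2ln x), so ln(x²) = 2ln(x). (For x < 0 the right side is undefined, so those values are outside the claim.)
So the two sides agree for every real x for which both sides are defined.

Conclusion: Yes, this is an identity.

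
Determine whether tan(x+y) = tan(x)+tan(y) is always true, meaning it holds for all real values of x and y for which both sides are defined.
No, this is NOT an identity.

Claim: tan(x+y) = tan(x)+tan(y).
Test a specific point where both sides are defined: x = 2π/3, y = -π/3.
LHS = tan(x+y) ≈ 1.7321
RHS = tan(x)+tan(y) ≈ -3.4641
Since 1.7321 ≠ -3.4641, the equation fails at this point, so it cannot hold for all real values of x and y for which both sides are defined.
The correct formula is tan(x+y) = (tan(x) + tan(y))/(1 - tan(x)tan(y)).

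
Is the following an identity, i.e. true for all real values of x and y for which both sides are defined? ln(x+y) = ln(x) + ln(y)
Claim: ln(x+y) = ln(x) + ln(y).
Test a specific point where both sides are defined: x = 1/2, y = 1/2.
LHS = ln(x+y) ≈ 0.0000
RHS = ln(x) + ln(y) ≈ -1.3863
Since 0.0000 ≠ -1.3863, the equation fails at this point, so it cannot hold for all real values of x and y for which both sides are defined.
ln(x) + ln(y) = ln(xy), not ln(x+y).

Conclusion: No, this is NOT an identity.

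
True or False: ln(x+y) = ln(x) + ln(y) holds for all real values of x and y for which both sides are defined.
Claim: ln(x+y) = ln(x) + ln(y).
Test a specific point where both sides are defined: x = 2, y = 3.
LHS = ln(x+y) ≈ 1.6094
RHS = ln(x) + ln(y) ≈ 1.7918
Since 1.6094 ≠ 1.7918, the equation fails at this point, so it cannot hold for all real values of x and y for which both sides are defined.
ln(x) + ln(y) = ln(xy), not ln(x+y).

Conclusion: False.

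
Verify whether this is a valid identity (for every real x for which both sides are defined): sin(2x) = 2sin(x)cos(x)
Claim: sin(2x) = 2sin(x)cos(x).
Reasoning: Put y = x in the addition formula sin(x+y) = sin(x)cos(y) + cos(x)sin(y): sin(2x) = sin(x)cos(x) + cos(x)sin(x) = 2sin(x)cos(x).
So the two sides agree for every real x for which both sides are defined.

Conclusion: Yes, this is an identity.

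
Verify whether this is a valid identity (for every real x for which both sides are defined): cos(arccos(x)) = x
Yes, this is an identity.

Claim: cos(arccos(x)) = x.
Reasoning: For -1 ≤ x ≤ 1 (where arccos is defined), arccos(x) is by definition an angle whose cosine equals x. Taking the cosine of that angle returns x. (Note the other order, arccos(cos x) = x, is NOT an identity.)
So the two sides agree for every real x for which both sides are defined.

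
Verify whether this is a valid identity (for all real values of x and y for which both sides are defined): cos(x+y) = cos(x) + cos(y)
Claim: cos(x+y) = cos(x) + cos(y).
Test a specific point where both sides are defined: x = 3π/4, y = π/3.
LHS = cos(x+y) ≈ -0.9659
RHS = cos(x) + cos(y) ≈ -0.2071
Since -0.9659 ≠ -0.2071, the equation fails at this point, so it cannot hold for all real values of x and y for which both sides are defined.
The correct expansion is cos(x+y) = cos(x)cos(y) - sin(x)sin(y); cosine is not additive.

Conclusion: No, this is NOT an identity.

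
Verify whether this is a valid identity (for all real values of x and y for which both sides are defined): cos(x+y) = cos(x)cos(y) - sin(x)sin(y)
Yes, this is an identity.

Claim: cos(x+y) = cos(x)cos(y) - sin(x)sin(y).
Reasoning: By Euler's formula e^(i(x+y)) = e^(ix)·e^(iy) = (cos x + i·sin x)(cos y + i·sin y). The real part of the left side is cos(x+y); the real part of the product is cos(x)cos(y) - sin(x)sin(y) (since i·i = -1).
So the two sides agree for all real values of x and y for which both sides are defined.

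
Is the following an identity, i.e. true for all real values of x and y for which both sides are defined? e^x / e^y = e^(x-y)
Claim: e^x / e^y = e^(x-y).
Reasoning: 1/e^y = e^(-y), so e^x / e^y = e^x · e^(-y) = e^(x + (-y)) = e^(x-y) by the product rule for exponents.
So the two sides agree for all real values of x and y for which both sides are defined.

Conclusion: Yes, this is an identity.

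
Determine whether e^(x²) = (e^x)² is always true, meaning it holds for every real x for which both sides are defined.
No, this is NOT an identity.

Claim: e^(x²) = (e^x)².
Test a specific point where both sides are defined: x = -3.
LHS = e^(x²) ≈ 8103.0839
RHS = (e^x)² ≈ 0.0025
Since 8103.0839 ≠ 0.0025, the equation fails at this point, so it cannot hold for every real x for which both sides are defined.
(e^x)² = e^(2x), and 2x ≠ x² in general.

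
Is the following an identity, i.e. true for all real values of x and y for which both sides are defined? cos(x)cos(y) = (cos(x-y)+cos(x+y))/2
Yes, this is an identity.

Claim: cos(x)cos(y) = (cos(x-y)+cos(x+y))/2.
Reasoning: cos(x-y) = cos(x)cos(y) + sin(x)sin(y) and cos(x+y) = cos(x)cos(y) - sin(x)sin(y). Adding, cos(x-y) + cos(x+y) = 2cos(x)cos(y); divide by 2.
So the two sides agree for all real values of x and y for which both sides are defined.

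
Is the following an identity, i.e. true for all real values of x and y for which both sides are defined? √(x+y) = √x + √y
Claim: √(x+y) = √x + √y.
Test a specific point where both sides are defined: x = 4, y = 4.
LHS = √(x+y) ≈ 2.8284
RHS = √x + √y ≈ 4.0000
Since 2.8284 ≠ 4.0000, the equation fails at this point, so it cannot hold for all real values of x and y for which both sides are defined.
Squaring the right side gives x + 2√(xy) + y, not x + y.

Conclusion: No, this is NOT an identity.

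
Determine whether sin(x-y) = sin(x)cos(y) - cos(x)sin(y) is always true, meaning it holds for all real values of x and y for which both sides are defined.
Yes, this is an identity.

Claim: sin(x-y) = sin(x)cos(y) - cos(x)sin(y).
Reasoning: Replace y by -y in sin(x+y) = sin(x)cos(y) + cos(x)sin(y) and use cos(-y) = cos(y), sin(-y) = -sin(y): sin(x-y) = sin(x)cos(y) - cos(x)sin(y).
So the two sides agree for all real values of x and y for which both sides are defined.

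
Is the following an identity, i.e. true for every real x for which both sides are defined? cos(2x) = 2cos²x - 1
Yes, this is an identity.

Claim: cos(2x) = 2cos²x - 1.
Reasoning: cos(2x) = cos²x - sin²x. Replace sin²x by 1 - cos²x: cos²x - (1 - cos²x) = 2cos²x - 1.
So the two sides agree for every real x for which both sides are defined.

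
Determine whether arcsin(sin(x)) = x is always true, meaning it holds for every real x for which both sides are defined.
No, this is NOT an identity.

Claim: arcsin(sin(x)) = x.
Test a specific point where both sides are defined: x = π.
LHS = arcsin(sin(x)) ≈ 0.0000
RHS = x ≈ 3.1416
Since 0.0000 ≠ 3.1416, the equation fails at this point, so it cannot hold for every real x for which both sides are defined.
arcsin only returns values in [-π/2, π/2], so arcsin(sin(x)) = x holds only for x in that interval, not for all real x.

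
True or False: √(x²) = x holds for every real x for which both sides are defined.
False.

Claim: √(x²) = x.
Test a specific point where both sides are defined: x = -2.
LHS = √(x²) ≈ 2.0000
RHS = x ≈ -2.0000
Since 2.0000 ≠ -2.0000, the equation fails at this point, so it cannot hold for every real x for which both sides are defined.
√(x²) = |x|, which differs from x whenever x < 0 (both sides are defined for every real x).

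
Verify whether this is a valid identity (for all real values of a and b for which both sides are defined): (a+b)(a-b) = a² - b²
Claim: (a+b)(a-b) = a² - b².
Reasoning: Expand: (a+b)(a-b) = a² - ab + ba - b² = a² - b² (the cross terms cancel).
So the two sides agree for all real values of a and b for which both sides are defined.

Conclusion: Yes, this is an identity.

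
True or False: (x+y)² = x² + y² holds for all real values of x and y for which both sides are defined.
Claim: (x+y)² = x² + y².
Test a specific point where both sides are defined: x = 1/2, y = -2.
LHS = (x+y)² ≈ 2.2500
RHS = x² + y² ≈ 4.2500
Since 2.2500 ≠ 4.2500, the equation fails at this point, so it cannot hold for all real values of x and y for which both sides are defined.
The correct expansion is (x+y)² = x² + 2xy + y²; the cross term 2xy is missing.

Conclusion: False.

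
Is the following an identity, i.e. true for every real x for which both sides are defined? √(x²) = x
No, this is NOT an identity.

Claim: √(x²) = x.
Test a specific point where both sides are defined: x = -2.
LHS = √(x²) ≈ 2.0000
RHS = x ≈ -2.0000
Since 2.0000 ≠ -2.0000, the equation fails at this point, so it cannot hold for every real x for which both sides are defined.
√(x²) = |x|, which differs from x whenever x < 0 (both sides are defined for every real x).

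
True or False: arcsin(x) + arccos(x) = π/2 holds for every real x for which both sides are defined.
True.

Claim: arcsin(x) + arccos(x) = π/2.
Reasoning: Both sides are defined for -1 ≤ x ≤ 1. Let θ = arcsin(x), so sin θ = x and θ ∈ [-π/2, π/2]. Then cos(π/2 - θ) = sin θ = x and π/2 - θ ∈ [0, π], which is exactly the range of arccos, so arccos(x) = π/2 - θ. Adding: arcsin(x) + arccos(x) = θ + (π/2 - θ) = π/2.
So the two sides agree for every real x for which both sides are defined.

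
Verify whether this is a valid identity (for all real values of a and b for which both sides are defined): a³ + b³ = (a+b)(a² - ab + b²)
Claim: a³ + b³ = (a+b)(a² - ab + b²).
Reasoning: Expand the right side: (a+b)(a² - ab + b²) = a³ - a²b + ab² + a²b - ab² + b³ = a³ + b³ (the middle terms cancel in pairs).
So the two sides agree for all real values of a and b for which both sides are defined.

Conclusion: Yes, this is an identity.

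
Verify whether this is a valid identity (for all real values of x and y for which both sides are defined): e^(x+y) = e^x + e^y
No, this is NOT an identity.

Claim: e^(x+y) = e^x + e^y.
Test a specific point where both sides are defined: x = 5, y = 1/2.
LHS = e^(x+y) ≈ 244.6919
RHS = e^x + e^y ≈ 150.0619
Since 244.6919 ≠ 150.0619, the equation fails at this point, so it cannot hold for all real values of x and y for which both sides are defined.
The correct rule is e^(x+y) = e^x · e^y (a product, not a sum).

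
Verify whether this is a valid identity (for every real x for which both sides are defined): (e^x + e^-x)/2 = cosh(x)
Claim: (e^x + e^-x)/2 = cosh(x).
Reasoning: This is exactly the definition of the hyperbolic cosine: cosh(x) := (e^x + e^-x)/2.
So the two sides agree for every real x for which both sides are defined.

Conclusion: Yes, this is an identity.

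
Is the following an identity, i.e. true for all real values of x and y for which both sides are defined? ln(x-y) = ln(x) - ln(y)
No, this is NOT an identity.

Claim: ln(x-y) = ln(x) - ln(y).
Test a specific point where both sides are defined: x = 5, y = 1/2.
LHS = ln(x-y) ≈ 1.5041
RHS = ln(x) - ln(y) ≈ 2.3026
Since 1.5041 ≠ 2.3026, the equation fails at this point, so it cannot hold for all real values of x and y for which both sides are defined.
ln(x) - ln(y) = ln(x/y), not ln(x-y).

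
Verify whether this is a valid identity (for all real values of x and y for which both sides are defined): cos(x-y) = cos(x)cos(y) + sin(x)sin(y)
Yes, this is an identity.

Claim: cos(x-y) = cos(x)cos(y) + sin(x)sin(y).
Reasoning: Replace y by -y in cos(x+y) = cos(x)cos(y) - sin(x)sin(y) and use cos(-y) = cos(y), sin(-y) = -sin(y): cos(x-y) = cos(x)cos(y) + sin(x)sin(y).
So the two sides agree for all real values of x and y for which both sides are defined.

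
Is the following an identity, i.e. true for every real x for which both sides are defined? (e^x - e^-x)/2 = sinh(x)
Yes, this is an identity.

Claim: (e^x - e^-x)/2 = sinh(x).
Reasoning: This is exactly the definition of the hyperbolic sine: sinh(x) := (e^x - e^-x)/2.
So the two sides agree for every real x for which both sides are defined.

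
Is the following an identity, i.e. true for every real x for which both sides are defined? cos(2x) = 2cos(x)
Claim: cos(2x) = 2cos(x).
Test a specific point where both sides are defined: x = π/2.
LHS = cos(2x) ≈ -1.0000
RHS = 2cos(x) ≈ 0.0000
Since -1.0000 ≠ 0.0000, the equation fails at this point, so it cannot hold for every real x for which both sides are defined.
The correct double-angle formula is cos(2x) = cos²x - sin²x.

Conclusion: No, this is NOT an identity.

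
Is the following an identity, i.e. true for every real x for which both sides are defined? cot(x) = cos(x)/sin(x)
Claim: cot(x) = cos(x)/sin(x).
Reasoning: cot(x) is defined as 1/tan(x) = 1/(sin(x)/cos(x)) = cos(x)/sin(x), wherever sin(x) ≠ 0.
So the two sides agree for every real x for which both sides are defined.

Conclusion: Yes, this is an identity.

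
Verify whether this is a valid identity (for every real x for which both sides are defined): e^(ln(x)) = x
Claim: e^(ln(x)) = x.
Reasoning: For x > 0, ln(x) is by definition the exponent p such that e^p = x. Raising e to that exponent therefore returns x: e^(ln x) = x.
So the two sides agree for every real x for which both sides are defined.

Conclusion: Yes, this is an identity.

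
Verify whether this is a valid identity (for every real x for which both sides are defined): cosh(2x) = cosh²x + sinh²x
Yes, this is an identity.

Claim: cosh(2x) = cosh²x + sinh²x.
Reasoning: cosh²x = (e^(2x) + 2 + e^(-2x))/4 and sinh²x = (e^(2x) - 2 + e^(-2x))/4. Adding gives (2e^(2x) + 2e^(-2x))/4 = (e^(2x) + e^(-2x))/2 = cosh(2x).
So the two sides agree for every real x for which both sides are defined.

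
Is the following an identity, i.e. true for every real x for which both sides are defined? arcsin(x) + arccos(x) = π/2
Claim: arcsin(x) + arccos(x) = π/2.
Reasoning: Both sides are defined for -1 ≤ x ≤ 1. Let θ = arcsin(x), so sin θ = x and θ ∈ [-π/2, π/2]. Then cos(π/2 - θ) = sin θ = x and π/2 - θ ∈ [0, π], which is exactly the range of arccos, so arccos(x) = π/2 - θ. Adding: arcsin(x) + arccos(x) = θ + (π/2 - θ) = π/2.
So the two sides agree for every real x for which both sides are defined.

Conclusion: Yes, this is an identity.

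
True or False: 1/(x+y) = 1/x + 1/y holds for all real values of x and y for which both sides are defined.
False.

Claim: 1/(x+y) = 1/x + 1/y.
Test a specific point where both sides are defined: x = 4, y = -2.
LHS = 1/(x+y) ≈ 0.5000
RHS = 1/x + 1/y ≈ -0.2500
Since 0.5000 ≠ -0.2500, the equation fails at this point, so it cannot hold for all real values of x and y for which both sides are defined.
1/x + 1/y = (x+y)/(xy), which is not 1/(x+y).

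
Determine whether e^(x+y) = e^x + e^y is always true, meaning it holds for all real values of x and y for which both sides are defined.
Claim: e^(x+y) = e^x + e^y.
Test a specific point where both sides are defined: x = 1/2, y = 2.
LHS = e^(x+y) ≈ 12.1825
RHS = e^x + e^y ≈ 9.0378
Since 12.1825 ≠ 9.0378, the equation fails at this point, so it cannot hold for all real values of x and y for which both sides are defined.
The correct rule is e^(x+y) = e^x · e^y (a product, not a sum).

Conclusion: No, this is NOT an identity.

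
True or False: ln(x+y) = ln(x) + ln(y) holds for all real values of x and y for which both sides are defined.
Claim: ln(x+y) = ln(x) + ln(y).
Test a specific point where both sides are defined: x = 3/2, y = 5.
LHS = ln(x+y) ≈ 1.8718
RHS = ln(x) + ln(y) ≈ 2.0149
Since 1.8718 ≠ 2.0149, the equation fails at this point, so it cannot hold for all real values of x and y for which both sides are defined.
ln(x) + ln(y) = ln(xy), not ln(x+y).

Conclusion: False.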